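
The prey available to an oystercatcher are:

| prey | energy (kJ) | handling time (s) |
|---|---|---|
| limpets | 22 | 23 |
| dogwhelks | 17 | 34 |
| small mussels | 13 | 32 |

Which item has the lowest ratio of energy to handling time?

Profitability E/h (kJ/s): limpets = 22/23 = 0.957, dogwhelks = 17/34 = 0.5, small mussels = 13/32 = 0.406.
Ranked: limpets > dogwhelks > small mussels.

small mussels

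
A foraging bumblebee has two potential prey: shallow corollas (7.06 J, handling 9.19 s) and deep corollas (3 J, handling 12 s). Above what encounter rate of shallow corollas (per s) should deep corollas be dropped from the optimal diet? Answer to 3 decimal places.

0.052 per s

The zero-one rule: include deep corollas iff E₂/h₂ > λE₁/(1+λh₁). Equality gives the switch point.
λE₁h₂ = E₂ + λE₂h₁ ⇒ λ = E₂/(E₁h₂ − E₂h₁) = 3/(84.72 − 27.57) = 0.05249 per s.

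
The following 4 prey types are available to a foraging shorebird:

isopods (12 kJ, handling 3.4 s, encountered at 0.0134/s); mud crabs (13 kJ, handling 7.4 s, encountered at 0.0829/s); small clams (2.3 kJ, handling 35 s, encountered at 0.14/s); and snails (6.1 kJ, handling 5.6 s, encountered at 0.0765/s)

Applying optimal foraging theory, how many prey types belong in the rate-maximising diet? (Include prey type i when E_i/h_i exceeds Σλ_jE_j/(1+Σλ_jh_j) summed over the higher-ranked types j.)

3

Rank by E/h (kJ/s): isopods 3.53, mud crabs 1.76, snails 1.09, small clams 0.0657. Include each in turn until the next type's E/h falls below the running intake rate.
Rate on top 1: 0.1538. mud crabs: 1.76 > 0.1538 → include.
Rate on top 2: 0.7465. snails: 1.09 > 0.7465 → include.
Rate on top 3: 0.8169. small clams: 0.0657 < 0.8169 → exclude; stop.
Optimal diet: isopods, mud crabs, snails — 3 of 4 types.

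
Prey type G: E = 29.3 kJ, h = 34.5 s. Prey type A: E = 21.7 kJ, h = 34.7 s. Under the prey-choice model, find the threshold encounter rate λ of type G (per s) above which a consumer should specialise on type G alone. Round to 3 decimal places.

The zero-one rule: include type A iff E₂/h₂ > λE₁/(1+λh₁). Equality gives the switch point.
λE₁h₂ = E₂ + λE₂h₁ ⇒ λ = E₂/(E₁h₂ − E₂h₁) = 21.7/(1017 − 748.6) = 0.08095 per s.

0.081 per s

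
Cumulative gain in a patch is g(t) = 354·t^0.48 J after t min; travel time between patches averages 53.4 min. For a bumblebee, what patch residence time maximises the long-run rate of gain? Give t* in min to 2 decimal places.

49.29 min

Optimal t* satisfies g'(t*) = g(t*)/(T + t*).
g'(t) = 0.48·354·t^-0.52. Setting 0.48·354·t^-0.52 = 354·t^0.48/(53.4+t) gives 0.48(53.4+t) = t, so 0.52·t = 0.48×53.4.
t* = 0.48×53.4/0.52 = 49.29 min.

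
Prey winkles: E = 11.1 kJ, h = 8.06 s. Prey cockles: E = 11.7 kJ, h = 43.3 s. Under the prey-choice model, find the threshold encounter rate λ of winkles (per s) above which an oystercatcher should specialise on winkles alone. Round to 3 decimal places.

The zero-one rule: include cockles iff E₂/h₂ > λE₁/(1+λh₁). Equality gives the switch point.
λE₁h₂ = E₂ + λE₂h₁ ⇒ λ = E₂/(E₁h₂ − E₂h₁) = 11.7/(480.6 − 94.3) = 0.03029 per s.

0.030 per s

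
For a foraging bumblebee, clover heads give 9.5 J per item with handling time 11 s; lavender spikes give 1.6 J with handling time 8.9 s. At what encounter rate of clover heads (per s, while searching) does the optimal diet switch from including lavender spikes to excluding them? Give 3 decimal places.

0.024 per s

At the threshold, the rate on clover heads alone equals the profitability of lavender spikes: λ·9.5/(1 + λ·11) = 1.6/8.9 = 0.1798.
Rearranging, λ(9.5 − 0.1798×11) = 0.1798, so λ = 0.1798/7.522 = 0.0239 per s.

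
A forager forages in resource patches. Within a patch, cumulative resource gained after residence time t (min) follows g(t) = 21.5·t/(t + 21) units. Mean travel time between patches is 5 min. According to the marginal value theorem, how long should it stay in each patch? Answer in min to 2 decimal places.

10.25 min

Optimal t* satisfies g'(t*) = g(t*)/(T + t*).
g'(t) = 21.5·21/(t + 21)². Setting 21.5·21/(t+21)² = 21.5t/[(t+21)(5+t)] gives 21(5+t) = t(t+21), so t² = 21×5 = 105.
t* = √105 = 10.25 min.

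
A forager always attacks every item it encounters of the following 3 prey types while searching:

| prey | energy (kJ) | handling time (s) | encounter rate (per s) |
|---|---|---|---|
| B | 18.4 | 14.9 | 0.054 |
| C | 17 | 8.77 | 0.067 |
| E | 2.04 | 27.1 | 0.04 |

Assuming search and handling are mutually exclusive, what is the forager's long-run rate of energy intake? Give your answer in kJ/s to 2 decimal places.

0.64 kJ/s

R = (0.054×18.4 + 0.067×17 + 0.04×2.04) / (1 + 0.054×14.9 + 0.067×8.77 + 0.04×27.1) = 2.214/3.476 = 0.637 kJ/s.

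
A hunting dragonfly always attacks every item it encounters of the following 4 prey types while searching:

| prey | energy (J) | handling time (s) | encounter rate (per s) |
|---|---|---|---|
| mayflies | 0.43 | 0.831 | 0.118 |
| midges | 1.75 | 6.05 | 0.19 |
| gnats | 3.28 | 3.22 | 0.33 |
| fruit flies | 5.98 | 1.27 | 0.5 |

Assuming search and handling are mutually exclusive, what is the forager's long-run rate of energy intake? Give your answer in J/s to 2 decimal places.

Energy encountered per unit search time: 0.118×0.43 + 0.19×1.75 + 0.33×3.28 + 0.5×5.98 = 4.456 J/s.
Handling time per unit search time: 0.118×0.831 + 0.19×6.05 + 0.33×3.22 + 0.5×1.27 = 2.945.
Rate = 4.456/(1 + 2.945) = 1.129 J/s.

1.13 J/s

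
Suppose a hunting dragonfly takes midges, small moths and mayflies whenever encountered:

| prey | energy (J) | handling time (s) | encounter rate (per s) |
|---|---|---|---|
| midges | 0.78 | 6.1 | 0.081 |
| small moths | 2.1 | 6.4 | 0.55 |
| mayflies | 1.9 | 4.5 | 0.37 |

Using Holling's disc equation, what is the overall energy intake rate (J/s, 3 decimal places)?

R = (0.081×0.78 + 0.55×2.1 + 0.37×1.9) / (1 + 0.081×6.1 + 0.55×6.4 + 0.37×4.5) = 1.921/6.679 = 0.2876 J/s.

0.288 J/s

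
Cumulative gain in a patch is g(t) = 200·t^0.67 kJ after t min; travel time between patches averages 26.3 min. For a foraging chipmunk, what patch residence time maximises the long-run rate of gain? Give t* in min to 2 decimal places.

By the marginal value theorem, leave when the instantaneous gain rate g'(t) equals the habitat-wide average g(t)/(T + t).
g'(t) = 0.67·200·t^-0.33. Setting 0.67·200·t^-0.33 = 200·t^0.67/(26.3+t) gives 0.67(26.3+t) = t, so 0.33·t = 0.67×26.3.
t* = 0.67×26.3/0.33 = 53.4 min.

53.40 min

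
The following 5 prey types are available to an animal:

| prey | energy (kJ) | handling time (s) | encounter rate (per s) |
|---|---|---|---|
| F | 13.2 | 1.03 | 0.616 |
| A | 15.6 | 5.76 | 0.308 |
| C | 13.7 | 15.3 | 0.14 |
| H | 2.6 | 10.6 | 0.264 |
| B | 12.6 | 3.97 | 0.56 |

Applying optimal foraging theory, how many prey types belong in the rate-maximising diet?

Rank by E/h (kJ/s): F 12.8, B 3.17, A 2.71, C 0.895, H 0.245. Include each in turn until the next type's E/h falls below the running intake rate.
Rate on top 1: 4.975. B: 3.17 < 4.975 → exclude; stop.
Optimal diet: F — 1 of 5 types.

1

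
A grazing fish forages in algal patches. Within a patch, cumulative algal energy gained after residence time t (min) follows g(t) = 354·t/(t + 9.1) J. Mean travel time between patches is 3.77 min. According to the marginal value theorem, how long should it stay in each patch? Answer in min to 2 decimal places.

Maximise g(t)/(T+t): set derivative to zero → g'(t)(T+t) = g(t).
g'(t) = 354·9.1/(t + 9.1)². Setting 354·9.1/(t+9.1)² = 354t/[(t+9.1)(3.77+t)] gives 9.1(3.77+t) = t(t+9.1), so t² = 9.1×3.77 = 34.31.
t* = √34.31 = 5.857 min.

5.86 min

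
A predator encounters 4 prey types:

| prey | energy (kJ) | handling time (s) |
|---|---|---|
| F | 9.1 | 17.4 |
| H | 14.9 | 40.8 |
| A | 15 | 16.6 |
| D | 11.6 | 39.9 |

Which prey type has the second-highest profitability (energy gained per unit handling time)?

F

In descending order of E/h:
A: 15/16.6 = 0.904 kJ/s
F: 9.1/17.4 = 0.523 kJ/s
H: 14.9/40.8 = 0.365 kJ/s
D: 11.6/39.9 = 0.291 kJ/s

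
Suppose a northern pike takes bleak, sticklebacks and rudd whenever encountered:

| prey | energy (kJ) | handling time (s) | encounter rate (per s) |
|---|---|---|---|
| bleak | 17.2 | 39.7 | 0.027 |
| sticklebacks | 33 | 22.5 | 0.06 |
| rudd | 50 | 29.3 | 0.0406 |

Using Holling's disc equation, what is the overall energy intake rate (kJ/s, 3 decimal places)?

R = Σλ_iE_i / (1 + Σλ_ih_i)
Numerator: 0.027×17.2 + 0.06×33 + 0.0406×50 = 4.474
Denominator: 1 + 0.027×39.7 + 0.06×22.5 + 0.0406×29.3 = 4.611
R = 4.474/4.611 = 0.9703 kJ/s

0.970 kJ/s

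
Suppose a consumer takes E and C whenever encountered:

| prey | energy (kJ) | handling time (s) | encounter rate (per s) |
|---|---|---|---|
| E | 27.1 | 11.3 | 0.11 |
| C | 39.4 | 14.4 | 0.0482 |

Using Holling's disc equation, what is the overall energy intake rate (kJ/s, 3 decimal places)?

1.662 kJ/s

Energy encountered per unit search time: 0.11×27.1 + 0.0482×39.4 = 4.88 kJ/s.
Handling time per unit search time: 0.11×11.3 + 0.0482×14.4 = 1.937.
Rate = 4.88/(1 + 1.937) = 1.662 kJ/s.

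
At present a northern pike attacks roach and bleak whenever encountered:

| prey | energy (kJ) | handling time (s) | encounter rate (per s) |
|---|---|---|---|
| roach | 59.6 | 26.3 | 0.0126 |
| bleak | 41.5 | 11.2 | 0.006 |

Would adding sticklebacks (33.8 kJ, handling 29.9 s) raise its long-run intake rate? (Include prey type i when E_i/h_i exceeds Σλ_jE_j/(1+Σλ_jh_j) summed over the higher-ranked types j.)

Yes

On roach and bleak alone, R = ΣλE/(1+Σλh) = 1/1.399 = 0.715 kJ/s.
sticklebacks: E/h = 33.8/29.9 = 1.13 kJ/s.
1.13 > 0.715, so adding sticklebacks raises the average — include it.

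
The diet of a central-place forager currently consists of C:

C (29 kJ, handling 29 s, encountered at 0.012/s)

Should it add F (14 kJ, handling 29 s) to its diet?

Yes

Current rate: (0.012×29)/(1 + 0.012×29) = 0.2582 kJ/s.
F: E/h = 14/29 = 0.4828 kJ/s.
0.4828 > 0.2582, so adding F raises the average — include it.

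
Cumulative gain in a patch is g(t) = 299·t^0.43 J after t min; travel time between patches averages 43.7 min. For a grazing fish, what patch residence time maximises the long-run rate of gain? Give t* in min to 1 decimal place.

Maximise g(t)/(T+t): set derivative to zero → g'(t)(T+t) = g(t).
g'(t) = 0.43·299·t^-0.57. Setting 0.43·299·t^-0.57 = 299·t^0.43/(43.7+t) gives 0.43(43.7+t) = t, so 0.57·t = 0.43×43.7.
t* = 0.43×43.7/0.57 = 32.97 min.

33.0 min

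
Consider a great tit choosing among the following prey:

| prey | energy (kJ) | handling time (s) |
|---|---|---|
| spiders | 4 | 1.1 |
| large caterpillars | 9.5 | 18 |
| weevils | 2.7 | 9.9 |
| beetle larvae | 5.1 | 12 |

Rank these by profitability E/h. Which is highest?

Profitability E/h (kJ/s): spiders = 4/1.1 = 3.64, large caterpillars = 9.5/18 = 0.528, weevils = 2.7/9.9 = 0.273, beetle larvae = 5.1/12 = 0.425.
Ranked: spiders > large caterpillars > beetle larvae > weevils.

spiders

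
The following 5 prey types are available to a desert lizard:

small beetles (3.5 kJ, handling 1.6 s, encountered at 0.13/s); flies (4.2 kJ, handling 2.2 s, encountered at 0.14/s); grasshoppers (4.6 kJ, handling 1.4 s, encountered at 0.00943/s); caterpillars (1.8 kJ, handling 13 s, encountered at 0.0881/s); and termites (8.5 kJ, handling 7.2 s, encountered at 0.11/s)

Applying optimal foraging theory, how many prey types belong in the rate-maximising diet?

E/h in descending order: grasshoppers 3.29, small beetles 2.19, flies 1.91, termites 1.18, caterpillars 0.138 kJ/s. The optimal diet is the largest prefix of this list for which every included type satisfies E_i/h_i > R on the types above it.
Rate on top 1: 0.04281. small beetles: 2.19 > 0.04281 → include.
Rate on top 2: 0.4081. flies: 1.91 > 0.4081 → include.
Rate on top 3: 0.7104. termites: 1.18 > 0.7104 → include.
Rate on top 4: 0.8708. caterpillars: 0.138 < 0.8708 → exclude; stop.
Optimal diet: grasshoppers, small beetles, flies, termites — 4 of 5 types.

4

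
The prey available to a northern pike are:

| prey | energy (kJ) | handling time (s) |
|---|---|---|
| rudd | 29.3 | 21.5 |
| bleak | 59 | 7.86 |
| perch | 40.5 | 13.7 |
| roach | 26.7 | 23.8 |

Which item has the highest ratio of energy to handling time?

bleak

In descending order of E/h:
bleak: 59/7.86 = 7.51 kJ/s
perch: 40.5/13.7 = 2.96 kJ/s
rudd: 29.3/21.5 = 1.36 kJ/s
roach: 26.7/23.8 = 1.12 kJ/s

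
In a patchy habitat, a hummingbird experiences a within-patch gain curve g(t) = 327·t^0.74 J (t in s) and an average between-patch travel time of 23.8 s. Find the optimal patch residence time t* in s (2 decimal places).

67.74 s

By the marginal value theorem, leave when the instantaneous gain rate g'(t) equals the habitat-wide average g(t)/(T + t).
g'(t) = 0.74·327·t^-0.26. Setting 0.74·327·t^-0.26 = 327·t^0.74/(23.8+t) gives 0.74(23.8+t) = t, so 0.26·t = 0.74×23.8.
t* = 0.74×23.8/0.26 = 67.74 s.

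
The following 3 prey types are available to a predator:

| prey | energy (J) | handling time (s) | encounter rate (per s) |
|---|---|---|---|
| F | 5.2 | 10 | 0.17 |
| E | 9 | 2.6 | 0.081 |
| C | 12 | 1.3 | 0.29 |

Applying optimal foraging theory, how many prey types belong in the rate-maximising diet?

2

Profitabilities (E/h, J/s): C 9.23, E 3.46, F 0.52. Add prey in this order while the next type's profitability exceeds the intake rate on those already taken.
Rate on top 1: 2.527. E: 3.46 > 2.527 → include.
Rate on top 2: 2.651. F: 0.52 < 2.651 → exclude; stop.
Optimal diet: C, E — 2 of 3 types.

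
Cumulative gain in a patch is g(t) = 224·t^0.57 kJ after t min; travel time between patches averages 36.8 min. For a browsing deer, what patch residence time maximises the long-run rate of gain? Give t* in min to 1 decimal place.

48.8 min

Maximise g(t)/(T+t): set derivative to zero → g'(t)(T+t) = g(t).
g'(t) = 0.57·224·t^-0.43. Setting 0.57·224·t^-0.43 = 224·t^0.57/(36.8+t) gives 0.57(36.8+t) = t, so 0.43·t = 0.57×36.8.
t* = 0.57×36.8/0.43 = 48.78 min.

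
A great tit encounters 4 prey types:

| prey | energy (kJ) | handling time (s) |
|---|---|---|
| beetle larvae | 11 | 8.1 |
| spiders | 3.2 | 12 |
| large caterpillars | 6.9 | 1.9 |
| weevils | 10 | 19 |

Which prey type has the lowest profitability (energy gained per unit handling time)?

In descending order of E/h:
large caterpillars: 6.9/1.9 = 3.63 kJ/s
beetle larvae: 11/8.1 = 1.36 kJ/s
weevils: 10/19 = 0.526 kJ/s
spiders: 3.2/12 = 0.267 kJ/s

spiders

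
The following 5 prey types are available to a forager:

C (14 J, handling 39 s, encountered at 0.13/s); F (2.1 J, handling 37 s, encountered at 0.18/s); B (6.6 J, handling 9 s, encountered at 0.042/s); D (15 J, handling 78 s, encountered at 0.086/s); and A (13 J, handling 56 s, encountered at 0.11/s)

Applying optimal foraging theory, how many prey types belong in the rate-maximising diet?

Rank by E/h (J/s): B 0.733, C 0.359, A 0.232, D 0.192, F 0.0568. Include each in turn until the next type's E/h falls below the running intake rate.
Rate on top 1: 0.2012. C: 0.359 > 0.2012 → include.
Rate on top 2: 0.3252. A: 0.232 < 0.3252 → exclude; stop.
Optimal diet: B, C — 2 of 5 types.

2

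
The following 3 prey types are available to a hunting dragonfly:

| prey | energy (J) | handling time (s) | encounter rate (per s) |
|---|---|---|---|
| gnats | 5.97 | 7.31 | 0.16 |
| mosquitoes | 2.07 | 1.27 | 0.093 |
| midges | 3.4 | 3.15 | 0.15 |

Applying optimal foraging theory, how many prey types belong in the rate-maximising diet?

3

E/h in descending order: mosquitoes 1.63, midges 1.08, gnats 0.817 J/s. The optimal diet is the largest prefix of this list for which every included type satisfies E_i/h_i > R on the types above it.
Rate on top 1: 0.1722. midges: 1.08 > 0.1722 → include.
Rate on top 2: 0.4417. gnats: 0.817 > 0.4417 → include.
Optimal diet: mosquitoes, midges, gnats — 3 of 3 types.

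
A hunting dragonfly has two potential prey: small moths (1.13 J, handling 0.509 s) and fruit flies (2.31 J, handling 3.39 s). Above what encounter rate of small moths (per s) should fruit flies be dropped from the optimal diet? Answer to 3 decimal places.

0.870 per s

The zero-one rule: include fruit flies iff E₂/h₂ > λE₁/(1+λh₁). Equality gives the switch point.
λE₁h₂ = E₂ + λE₂h₁ ⇒ λ = E₂/(E₁h₂ − E₂h₁) = 2.31/(3.831 − 1.176) = 0.8701 per s.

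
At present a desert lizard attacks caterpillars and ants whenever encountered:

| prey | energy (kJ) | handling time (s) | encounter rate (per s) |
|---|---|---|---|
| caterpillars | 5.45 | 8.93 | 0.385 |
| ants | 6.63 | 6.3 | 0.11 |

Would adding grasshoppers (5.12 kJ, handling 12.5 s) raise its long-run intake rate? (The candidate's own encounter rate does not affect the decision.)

No

On caterpillars and ants alone, R = ΣλE/(1+Σλh) = 2.828/5.131 = 0.5511 kJ/s.
Profitability of grasshoppers: 5.12/12.5 = 0.4096 kJ/s.
0.4096 < 0.5511, so adding grasshoppers would lower the average — exclude it.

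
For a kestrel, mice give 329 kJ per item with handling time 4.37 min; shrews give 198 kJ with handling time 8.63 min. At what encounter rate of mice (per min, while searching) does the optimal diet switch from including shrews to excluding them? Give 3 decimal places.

The zero-one rule: include shrews iff E₂/h₂ > λE₁/(1+λh₁). Equality gives the switch point.
λE₁h₂ = E₂ + λE₂h₁ ⇒ λ = E₂/(E₁h₂ − E₂h₁) = 198/(2839 − 865.3) = 0.1003 per min.

0.100 per min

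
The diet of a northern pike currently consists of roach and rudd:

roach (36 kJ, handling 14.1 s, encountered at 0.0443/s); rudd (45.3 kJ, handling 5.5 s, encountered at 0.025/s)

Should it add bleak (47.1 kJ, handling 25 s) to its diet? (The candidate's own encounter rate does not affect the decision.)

Current rate: (0.0443×36 + 0.025×45.3)/(1 + 0.0443×14.1 + 0.025×5.5) = 1.548 kJ/s.
Profitability of bleak: 47.1/25 = 1.884 kJ/s.
1.884 > 1.548, so adding bleak raises the average — include it.

Yes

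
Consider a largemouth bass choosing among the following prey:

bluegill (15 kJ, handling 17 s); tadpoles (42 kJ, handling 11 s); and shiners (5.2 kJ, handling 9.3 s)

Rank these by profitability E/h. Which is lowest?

shiners

In descending order of E/h:
tadpoles: 42/11 = 3.82 kJ/s
bluegill: 15/17 = 0.882 kJ/s
shiners: 5.2/9.3 = 0.559 kJ/s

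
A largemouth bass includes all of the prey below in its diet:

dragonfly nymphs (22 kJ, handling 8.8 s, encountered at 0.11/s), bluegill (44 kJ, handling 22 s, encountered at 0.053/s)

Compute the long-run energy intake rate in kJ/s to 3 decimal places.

Energy encountered per unit search time: 0.11×22 + 0.053×44 = 4.752 kJ/s.
Handling time per unit search time: 0.11×8.8 + 0.053×22 = 2.134.
Rate = 4.752/(1 + 2.134) = 1.516 kJ/s.

1.516 kJ/s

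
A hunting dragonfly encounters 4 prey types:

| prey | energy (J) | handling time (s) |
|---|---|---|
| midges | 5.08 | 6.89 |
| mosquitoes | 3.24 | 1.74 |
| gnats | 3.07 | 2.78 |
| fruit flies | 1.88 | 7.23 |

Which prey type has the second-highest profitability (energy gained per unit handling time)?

gnats

Profitability E/h (J/s): midges = 5.08/6.89 = 0.737, mosquitoes = 3.24/1.74 = 1.86, gnats = 3.07/2.78 = 1.1, fruit flies = 1.88/7.23 = 0.26.
Ranked: mosquitoes > gnats > midges > fruit flies.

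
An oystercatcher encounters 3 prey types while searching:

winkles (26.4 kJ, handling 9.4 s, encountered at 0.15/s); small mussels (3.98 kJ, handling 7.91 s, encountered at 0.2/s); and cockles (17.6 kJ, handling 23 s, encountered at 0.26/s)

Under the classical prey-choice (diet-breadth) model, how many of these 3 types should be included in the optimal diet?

Profitabilities (E/h, kJ/s): winkles 2.81, cockles 0.765, small mussels 0.503. Add prey in this order while the next type's profitability exceeds the intake rate on those already taken.
Rate on top 1: 1.643. cockles: 0.765 < 1.643 → exclude; stop.
Optimal diet: winkles — 1 of 3 types.

1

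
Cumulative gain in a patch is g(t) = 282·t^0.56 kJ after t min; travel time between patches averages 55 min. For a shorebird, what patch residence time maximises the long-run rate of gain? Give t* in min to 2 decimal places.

Maximise g(t)/(T+t): set derivative to zero → g'(t)(T+t) = g(t).
g'(t) = 0.56·282·t^-0.44. Setting 0.56·282·t^-0.44 = 282·t^0.56/(55+t) gives 0.56(55+t) = t, so 0.44·t = 0.56×55.
t* = 0.56×55/0.44 = 70 min.

70.00 min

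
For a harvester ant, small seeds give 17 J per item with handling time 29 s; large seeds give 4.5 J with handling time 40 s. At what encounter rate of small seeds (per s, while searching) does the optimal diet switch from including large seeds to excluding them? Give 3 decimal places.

0.008 per s

The zero-one rule: include large seeds iff E₂/h₂ > λE₁/(1+λh₁). Equality gives the switch point.
λE₁h₂ = E₂ + λE₂h₁ ⇒ λ = E₂/(E₁h₂ − E₂h₁) = 4.5/(680 − 130.5) = 0.008189 per s.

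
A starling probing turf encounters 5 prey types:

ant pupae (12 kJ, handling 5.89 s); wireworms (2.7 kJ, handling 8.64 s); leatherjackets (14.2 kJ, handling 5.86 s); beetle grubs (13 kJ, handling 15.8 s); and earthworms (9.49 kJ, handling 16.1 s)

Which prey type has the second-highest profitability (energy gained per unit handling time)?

In descending order of E/h:
leatherjackets: 14.2/5.86 = 2.42 kJ/s
ant pupae: 12/5.89 = 2.04 kJ/s
beetle grubs: 13/15.8 = 0.823 kJ/s
earthworms: 9.49/16.1 = 0.589 kJ/s
wireworms: 2.7/8.64 = 0.312 kJ/s

ant pupae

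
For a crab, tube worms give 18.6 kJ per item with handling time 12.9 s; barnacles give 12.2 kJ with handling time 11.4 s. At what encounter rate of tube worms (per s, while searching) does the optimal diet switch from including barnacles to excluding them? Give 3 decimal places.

Drop barnacles once their profitability E₂/h₂ falls below the rate achievable on tube worms alone: E₂/h₂ = λE₁/(1 + λh₁).
Solve for λ: λE₁h₂ = E₂(1 + λh₁) → λ(E₁h₂ − E₂h₁) = E₂ → λ = E₂/(E₁h₂ − E₂h₁).
λ = 12.2/(18.6×11.4 − 12.2×12.9) = 12.2/54.66 = 0.2232 per s.

0.223 per s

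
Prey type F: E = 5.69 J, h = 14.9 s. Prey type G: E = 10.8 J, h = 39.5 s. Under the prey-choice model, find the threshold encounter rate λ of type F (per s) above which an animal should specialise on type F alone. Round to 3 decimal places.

0.169 per s

At the threshold, the rate on type F alone equals the profitability of type G: λ·5.69/(1 + λ·14.9) = 10.8/39.5 = 0.2734.
Rearranging, λ(5.69 − 0.2734×14.9) = 0.2734, so λ = 0.2734/1.616 = 0.1692 per s.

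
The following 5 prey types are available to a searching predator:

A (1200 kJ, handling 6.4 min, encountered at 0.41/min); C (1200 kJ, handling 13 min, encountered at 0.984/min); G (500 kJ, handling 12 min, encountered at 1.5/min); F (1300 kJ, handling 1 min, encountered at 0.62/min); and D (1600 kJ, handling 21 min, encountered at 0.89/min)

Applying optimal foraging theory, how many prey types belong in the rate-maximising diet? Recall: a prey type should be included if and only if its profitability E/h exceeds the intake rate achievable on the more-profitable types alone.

E/h in descending order: F 1.3e+03, A 188, C 92.3, D 76.2, G 41.7 kJ/min. The optimal diet is the largest prefix of this list for which every included type satisfies E_i/h_i > R on the types above it.
Rate on top 1: 497.5. A: 188 < 497.5 → exclude; stop.
Optimal diet: F — 1 of 5 types.

1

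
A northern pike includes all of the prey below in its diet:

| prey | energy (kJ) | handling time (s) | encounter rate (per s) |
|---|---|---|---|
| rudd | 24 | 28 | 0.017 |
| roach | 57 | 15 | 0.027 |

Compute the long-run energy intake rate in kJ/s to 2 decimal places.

R = (0.017×24 + 0.027×57) / (1 + 0.017×28 + 0.027×15) = 1.947/1.881 = 1.035 kJ/s.

1.04 kJ/s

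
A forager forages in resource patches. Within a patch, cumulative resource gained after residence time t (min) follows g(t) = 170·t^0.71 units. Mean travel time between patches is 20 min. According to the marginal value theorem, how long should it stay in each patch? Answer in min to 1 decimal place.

Optimal t* satisfies g'(t*) = g(t*)/(T + t*).
g'(t) = 0.71·170·t^-0.29. Setting 0.71·170·t^-0.29 = 170·t^0.71/(20+t) gives 0.71(20+t) = t, so 0.29·t = 0.71×20.
t* = 0.71×20/0.29 = 48.97 min.

49.0 min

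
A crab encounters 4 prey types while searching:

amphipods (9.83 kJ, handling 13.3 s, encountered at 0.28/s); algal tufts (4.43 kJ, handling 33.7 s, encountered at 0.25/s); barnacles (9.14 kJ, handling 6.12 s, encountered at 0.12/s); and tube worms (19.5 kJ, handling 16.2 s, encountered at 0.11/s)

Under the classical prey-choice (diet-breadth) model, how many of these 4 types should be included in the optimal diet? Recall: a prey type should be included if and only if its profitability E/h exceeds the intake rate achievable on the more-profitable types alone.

2

Rank by E/h (kJ/s): barnacles 1.49, tube worms 1.2, amphipods 0.739, algal tufts 0.131. Include each in turn until the next type's E/h falls below the running intake rate.
Rate on top 1: 0.6324. tube worms: 1.2 > 0.6324 → include.
Rate on top 2: 0.9219. amphipods: 0.739 < 0.9219 → exclude; stop.
Optimal diet: barnacles, tube worms — 2 of 4 types.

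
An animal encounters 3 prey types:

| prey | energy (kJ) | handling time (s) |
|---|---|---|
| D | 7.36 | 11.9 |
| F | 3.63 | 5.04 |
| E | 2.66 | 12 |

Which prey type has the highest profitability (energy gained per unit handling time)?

In descending order of E/h:
F: 3.63/5.04 = 0.72 kJ/s
D: 7.36/11.9 = 0.618 kJ/s
E: 2.66/12 = 0.222 kJ/s

F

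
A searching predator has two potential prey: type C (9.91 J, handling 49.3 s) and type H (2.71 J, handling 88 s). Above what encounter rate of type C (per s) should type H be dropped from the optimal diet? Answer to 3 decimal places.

The zero-one rule: include type H iff E₂/h₂ > λE₁/(1+λh₁). Equality gives the switch point.
λE₁h₂ = E₂ + λE₂h₁ ⇒ λ = E₂/(E₁h₂ − E₂h₁) = 2.71/(872.1 − 133.6) = 0.00367 per s.

0.004 per s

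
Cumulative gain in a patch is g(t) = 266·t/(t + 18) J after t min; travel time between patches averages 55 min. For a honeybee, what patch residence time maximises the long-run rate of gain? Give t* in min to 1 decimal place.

31.5 min

By the marginal value theorem, leave when the instantaneous gain rate g'(t) equals the habitat-wide average g(t)/(T + t).
g'(t) = 266·18/(t + 18)². Setting 266·18/(t+18)² = 266t/[(t+18)(55+t)] gives 18(55+t) = t(t+18), so t² = 18×55 = 990.
t* = √990 = 31.46 min.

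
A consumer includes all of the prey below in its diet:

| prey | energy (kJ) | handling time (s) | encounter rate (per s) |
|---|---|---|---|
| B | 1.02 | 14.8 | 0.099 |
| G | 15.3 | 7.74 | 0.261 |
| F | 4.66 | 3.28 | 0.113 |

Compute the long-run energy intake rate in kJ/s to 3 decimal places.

0.952 kJ/s

R = Σλ_iE_i / (1 + Σλ_ih_i)
Numerator: 0.099×1.02 + 0.261×15.3 + 0.113×4.66 = 4.621
Denominator: 1 + 0.099×14.8 + 0.261×7.74 + 0.113×3.28 = 4.856
R = 4.621/4.856 = 0.9516 kJ/s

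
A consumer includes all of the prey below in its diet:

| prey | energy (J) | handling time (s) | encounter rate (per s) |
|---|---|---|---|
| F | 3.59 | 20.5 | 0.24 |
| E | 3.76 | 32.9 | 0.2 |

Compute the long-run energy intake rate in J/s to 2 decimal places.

R = Σλ_iE_i / (1 + Σλ_ih_i)
Numerator: 0.24×3.59 + 0.2×3.76 = 1.614
Denominator: 1 + 0.24×20.5 + 0.2×32.9 = 12.5
R = 1.614/12.5 = 0.1291 J/s

0.13 J/s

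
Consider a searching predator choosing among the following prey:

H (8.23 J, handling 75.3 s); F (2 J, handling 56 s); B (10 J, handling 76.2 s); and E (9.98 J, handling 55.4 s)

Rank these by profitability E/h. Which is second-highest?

Profitability E/h (J/s): H = 8.23/75.3 = 0.109, F = 2/56 = 0.0357, B = 10/76.2 = 0.131, E = 9.98/55.4 = 0.18.
Ranked: E > B > H > F.

B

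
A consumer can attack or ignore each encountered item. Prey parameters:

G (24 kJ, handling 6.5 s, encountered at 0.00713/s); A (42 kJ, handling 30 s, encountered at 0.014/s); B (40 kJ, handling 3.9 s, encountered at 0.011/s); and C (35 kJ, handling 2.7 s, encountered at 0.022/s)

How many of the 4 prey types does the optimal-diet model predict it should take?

Profitabilities (E/h, kJ/s): C 13, B 10.3, G 3.69, A 1.4. Add prey in this order while the next type's profitability exceeds the intake rate on those already taken.
Rate on top 1: 0.7268. B: 10.3 > 0.7268 → include.
Rate on top 2: 1.098. G: 3.69 > 1.098 → include.
Rate on top 3: 1.202. A: 1.4 > 1.202 → include.
Optimal diet: C, B, G, A — 4 of 4 types.

4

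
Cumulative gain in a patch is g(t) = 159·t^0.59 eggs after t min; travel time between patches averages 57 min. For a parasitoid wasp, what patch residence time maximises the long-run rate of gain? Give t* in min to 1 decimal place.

82.0 min

Optimal t* satisfies g'(t*) = g(t*)/(T + t*).
g'(t) = 0.59·159·t^-0.41. Setting 0.59·159·t^-0.41 = 159·t^0.59/(57+t) gives 0.59(57+t) = t, so 0.41·t = 0.59×57.
t* = 0.59×57/0.41 = 82.02 min.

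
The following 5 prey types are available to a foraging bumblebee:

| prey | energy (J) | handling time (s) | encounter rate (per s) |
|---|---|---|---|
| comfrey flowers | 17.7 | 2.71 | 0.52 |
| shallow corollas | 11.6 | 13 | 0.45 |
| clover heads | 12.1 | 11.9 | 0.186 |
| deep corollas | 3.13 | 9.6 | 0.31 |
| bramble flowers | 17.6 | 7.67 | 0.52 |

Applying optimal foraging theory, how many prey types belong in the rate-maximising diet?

1

E/h in descending order: comfrey flowers 6.53, bramble flowers 2.29, clover heads 1.02, shallow corollas 0.892, deep corollas 0.326 J/s. The optimal diet is the largest prefix of this list for which every included type satisfies E_i/h_i > R on the types above it.
Rate on top 1: 3.82. bramble flowers: 2.29 < 3.82 → exclude; stop.
Optimal diet: comfrey flowers — 1 of 5 types.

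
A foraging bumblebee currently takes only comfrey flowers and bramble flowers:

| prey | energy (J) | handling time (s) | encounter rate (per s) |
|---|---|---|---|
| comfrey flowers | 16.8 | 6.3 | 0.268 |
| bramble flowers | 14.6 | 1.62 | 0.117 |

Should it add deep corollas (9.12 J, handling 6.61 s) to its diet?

No

On comfrey flowers and bramble flowers alone, R = ΣλE/(1+Σλh) = 6.211/2.878 = 2.158 J/s.
Profitability of deep corollas: 9.12/6.61 = 1.38 J/s.
1.38 < 2.158, so adding deep corollas would lower the average — exclude it.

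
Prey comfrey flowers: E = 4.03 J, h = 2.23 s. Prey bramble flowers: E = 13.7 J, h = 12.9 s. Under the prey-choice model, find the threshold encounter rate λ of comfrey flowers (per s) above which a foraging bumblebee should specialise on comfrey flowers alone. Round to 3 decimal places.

Drop bramble flowers once their profitability E₂/h₂ falls below the rate achievable on comfrey flowers alone: E₂/h₂ = λE₁/(1 + λh₁).
Solve for λ: λE₁h₂ = E₂(1 + λh₁) → λ(E₁h₂ − E₂h₁) = E₂ → λ = E₂/(E₁h₂ − E₂h₁).
λ = 13.7/(4.03×12.9 − 13.7×2.23) = 13.7/21.44 = 0.6391 per s.

0.639 per s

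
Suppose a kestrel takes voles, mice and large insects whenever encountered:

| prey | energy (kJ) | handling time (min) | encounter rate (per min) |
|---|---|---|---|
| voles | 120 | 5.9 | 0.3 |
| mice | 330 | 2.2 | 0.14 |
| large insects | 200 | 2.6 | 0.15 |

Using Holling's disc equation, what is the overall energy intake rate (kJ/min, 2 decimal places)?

32.35 kJ/min

Energy encountered per unit search time: 0.3×120 + 0.14×330 + 0.15×200 = 112.2 kJ/min.
Handling time per unit search time: 0.3×5.9 + 0.14×2.2 + 0.15×2.6 = 2.468.
Rate = 112.2/(1 + 2.468) = 32.35 kJ/min.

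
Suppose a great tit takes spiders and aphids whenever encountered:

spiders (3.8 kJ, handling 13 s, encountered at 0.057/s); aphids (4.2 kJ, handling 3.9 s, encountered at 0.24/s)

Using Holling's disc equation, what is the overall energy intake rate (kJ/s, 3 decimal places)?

0.457 kJ/s

R = (0.057×3.8 + 0.24×4.2) / (1 + 0.057×13 + 0.24×3.9) = 1.225/2.677 = 0.4575 kJ/s.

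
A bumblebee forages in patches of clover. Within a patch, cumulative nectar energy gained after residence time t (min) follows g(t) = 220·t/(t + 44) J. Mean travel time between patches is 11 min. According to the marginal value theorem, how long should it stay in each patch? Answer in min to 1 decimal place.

22.0 min

Optimal t* satisfies g'(t*) = g(t*)/(T + t*).
g'(t) = 220·44/(t + 44)². Setting 220·44/(t+44)² = 220t/[(t+44)(11+t)] gives 44(11+t) = t(t+44), so t² = 44×11 = 484.
t* = √484 = 22 min.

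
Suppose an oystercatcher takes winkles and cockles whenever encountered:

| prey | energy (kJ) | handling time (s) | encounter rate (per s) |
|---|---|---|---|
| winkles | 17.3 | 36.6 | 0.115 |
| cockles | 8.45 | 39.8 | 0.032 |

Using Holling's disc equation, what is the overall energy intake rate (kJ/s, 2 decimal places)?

0.35 kJ/s

Energy encountered per unit search time: 0.115×17.3 + 0.032×8.45 = 2.26 kJ/s.
Handling time per unit search time: 0.115×36.6 + 0.032×39.8 = 5.483.
Rate = 2.26/(1 + 5.483) = 0.3486 kJ/s.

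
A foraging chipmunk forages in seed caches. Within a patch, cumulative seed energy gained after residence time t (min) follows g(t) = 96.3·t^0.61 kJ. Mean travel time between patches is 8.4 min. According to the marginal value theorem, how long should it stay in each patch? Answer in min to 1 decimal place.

By the marginal value theorem, leave when the instantaneous gain rate g'(t) equals the habitat-wide average g(t)/(T + t).
g'(t) = 0.61·96.3·t^-0.39. Setting 0.61·96.3·t^-0.39 = 96.3·t^0.61/(8.4+t) gives 0.61(8.4+t) = t, so 0.39·t = 0.61×8.4.
t* = 0.61×8.4/0.39 = 13.14 min.

13.1 min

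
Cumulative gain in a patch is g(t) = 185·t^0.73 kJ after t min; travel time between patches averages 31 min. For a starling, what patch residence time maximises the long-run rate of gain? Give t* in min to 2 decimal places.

Optimal t* satisfies g'(t*) = g(t*)/(T + t*).
g'(t) = 0.73·185·t^-0.27. Setting 0.73·185·t^-0.27 = 185·t^0.73/(31+t) gives 0.73(31+t) = t, so 0.27·t = 0.73×31.
t* = 0.73×31/0.27 = 83.81 min.

83.81 min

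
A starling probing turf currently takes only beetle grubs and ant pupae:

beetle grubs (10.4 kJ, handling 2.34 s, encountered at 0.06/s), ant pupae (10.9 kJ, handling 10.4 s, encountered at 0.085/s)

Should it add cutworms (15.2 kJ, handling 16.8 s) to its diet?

Yes

Intake rate on the current diet: R = (0.06×10.4 + 0.085×10.9) / (1 + 0.06×2.34 + 0.085×10.4) = 1.55/2.024 = 0.7659 kJ/s.
cutworms: E/h = 15.2/16.8 = 0.9048 kJ/s.
Since 0.9048 > R, including cutworms increases the long-run rate.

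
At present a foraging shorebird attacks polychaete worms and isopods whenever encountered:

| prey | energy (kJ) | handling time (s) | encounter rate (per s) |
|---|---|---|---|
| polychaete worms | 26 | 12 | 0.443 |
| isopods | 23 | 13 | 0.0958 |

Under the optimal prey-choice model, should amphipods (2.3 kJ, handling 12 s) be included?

No

On polychaete worms and isopods alone, R = ΣλE/(1+Σλh) = 13.72/7.561 = 1.815 kJ/s.
amphipods: E/h = 2.3/12 = 0.1917 kJ/s.
0.1917 < 1.815, so adding amphipods would lower the average — exclude it.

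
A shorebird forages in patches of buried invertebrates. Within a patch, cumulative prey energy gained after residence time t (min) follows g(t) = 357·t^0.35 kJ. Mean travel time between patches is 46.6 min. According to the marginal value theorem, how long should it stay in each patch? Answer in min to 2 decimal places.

25.09 min

By the marginal value theorem, leave when the instantaneous gain rate g'(t) equals the habitat-wide average g(t)/(T + t).
g'(t) = 0.35·357·t^-0.65. Setting 0.35·357·t^-0.65 = 357·t^0.35/(46.6+t) gives 0.35(46.6+t) = t, so 0.65·t = 0.35×46.6.
t* = 0.35×46.6/0.65 = 25.09 min.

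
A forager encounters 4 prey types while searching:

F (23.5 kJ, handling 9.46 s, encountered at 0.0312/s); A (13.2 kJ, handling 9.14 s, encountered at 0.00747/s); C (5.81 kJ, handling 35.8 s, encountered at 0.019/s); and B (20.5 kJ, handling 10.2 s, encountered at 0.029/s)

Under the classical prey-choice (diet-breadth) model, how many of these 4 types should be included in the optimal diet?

3

Profitabilities (E/h, kJ/s): F 2.48, B 2.01, A 1.44, C 0.162. Add prey in this order while the next type's profitability exceeds the intake rate on those already taken.
Rate on top 1: 0.5661. B: 2.01 > 0.5661 → include.
Rate on top 2: 0.8345. A: 1.44 > 0.8345 → include.
Rate on top 3: 0.8596. C: 0.162 < 0.8596 → exclude; stop.
Optimal diet: F, B, A — 3 of 4 types.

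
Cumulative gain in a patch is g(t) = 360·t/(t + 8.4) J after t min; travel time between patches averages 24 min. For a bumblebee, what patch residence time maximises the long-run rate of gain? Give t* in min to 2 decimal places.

Maximise g(t)/(T+t): set derivative to zero → g'(t)(T+t) = g(t).
g'(t) = 360·8.4/(t + 8.4)². Setting 360·8.4/(t+8.4)² = 360t/[(t+8.4)(24+t)] gives 8.4(24+t) = t(t+8.4), so t² = 8.4×24 = 201.6.
t* = √201.6 = 14.2 min.

14.20 min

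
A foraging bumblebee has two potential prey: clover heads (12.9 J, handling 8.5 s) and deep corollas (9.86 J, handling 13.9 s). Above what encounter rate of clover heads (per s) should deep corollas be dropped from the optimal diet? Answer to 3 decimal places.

The zero-one rule: include deep corollas iff E₂/h₂ > λE₁/(1+λh₁). Equality gives the switch point.
λE₁h₂ = E₂ + λE₂h₁ ⇒ λ = E₂/(E₁h₂ − E₂h₁) = 9.86/(179.3 − 83.81) = 0.1032 per s.

0.103 per s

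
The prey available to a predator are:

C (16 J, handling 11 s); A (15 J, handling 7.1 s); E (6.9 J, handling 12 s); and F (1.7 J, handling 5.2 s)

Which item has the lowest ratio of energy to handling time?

Profitability E/h (J/s): C = 16/11 = 1.45, A = 15/7.1 = 2.11, E = 6.9/12 = 0.575, F = 1.7/5.2 = 0.327.
Ranked: A > C > E > F.

F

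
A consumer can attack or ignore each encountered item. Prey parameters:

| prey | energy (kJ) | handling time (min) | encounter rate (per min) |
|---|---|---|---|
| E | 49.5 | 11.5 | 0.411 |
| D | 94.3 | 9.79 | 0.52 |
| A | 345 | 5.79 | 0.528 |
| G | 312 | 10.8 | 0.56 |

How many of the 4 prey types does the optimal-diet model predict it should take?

Rank by E/h (kJ/min): A 59.6, G 28.9, D 9.63, E 4.3. Include each in turn until the next type's E/h falls below the running intake rate.
Rate on top 1: 44.9. G: 28.9 < 44.9 → exclude; stop.
Optimal diet: A — 1 of 4 types.

1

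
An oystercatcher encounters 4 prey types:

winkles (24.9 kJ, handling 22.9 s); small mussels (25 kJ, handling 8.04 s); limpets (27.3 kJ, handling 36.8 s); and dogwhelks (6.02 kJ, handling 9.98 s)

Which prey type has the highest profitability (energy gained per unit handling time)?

small mussels

Profitability E/h (kJ/s): winkles = 24.9/22.9 = 1.09, small mussels = 25/8.04 = 3.11, limpets = 27.3/36.8 = 0.742, dogwhelks = 6.02/9.98 = 0.603.
Ranked: small mussels > winkles > limpets > dogwhelks.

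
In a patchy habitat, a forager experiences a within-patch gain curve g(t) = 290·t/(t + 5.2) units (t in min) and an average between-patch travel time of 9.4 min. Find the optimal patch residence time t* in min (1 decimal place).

Optimal t* satisfies g'(t*) = g(t*)/(T + t*).
g'(t) = 290·5.2/(t + 5.2)². Setting 290·5.2/(t+5.2)² = 290t/[(t+5.2)(9.4+t)] gives 5.2(9.4+t) = t(t+5.2), so t² = 5.2×9.4 = 48.88.
t* = √48.88 = 6.991 min.

7.0 min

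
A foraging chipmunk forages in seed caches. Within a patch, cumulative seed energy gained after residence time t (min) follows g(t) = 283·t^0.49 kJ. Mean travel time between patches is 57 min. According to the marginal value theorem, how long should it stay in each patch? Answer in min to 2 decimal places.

By the marginal value theorem, leave when the instantaneous gain rate g'(t) equals the habitat-wide average g(t)/(T + t).
g'(t) = 0.49·283·t^-0.51. Setting 0.49·283·t^-0.51 = 283·t^0.49/(57+t) gives 0.49(57+t) = t, so 0.51·t = 0.49×57.
t* = 0.49×57/0.51 = 54.76 min.

54.76 min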